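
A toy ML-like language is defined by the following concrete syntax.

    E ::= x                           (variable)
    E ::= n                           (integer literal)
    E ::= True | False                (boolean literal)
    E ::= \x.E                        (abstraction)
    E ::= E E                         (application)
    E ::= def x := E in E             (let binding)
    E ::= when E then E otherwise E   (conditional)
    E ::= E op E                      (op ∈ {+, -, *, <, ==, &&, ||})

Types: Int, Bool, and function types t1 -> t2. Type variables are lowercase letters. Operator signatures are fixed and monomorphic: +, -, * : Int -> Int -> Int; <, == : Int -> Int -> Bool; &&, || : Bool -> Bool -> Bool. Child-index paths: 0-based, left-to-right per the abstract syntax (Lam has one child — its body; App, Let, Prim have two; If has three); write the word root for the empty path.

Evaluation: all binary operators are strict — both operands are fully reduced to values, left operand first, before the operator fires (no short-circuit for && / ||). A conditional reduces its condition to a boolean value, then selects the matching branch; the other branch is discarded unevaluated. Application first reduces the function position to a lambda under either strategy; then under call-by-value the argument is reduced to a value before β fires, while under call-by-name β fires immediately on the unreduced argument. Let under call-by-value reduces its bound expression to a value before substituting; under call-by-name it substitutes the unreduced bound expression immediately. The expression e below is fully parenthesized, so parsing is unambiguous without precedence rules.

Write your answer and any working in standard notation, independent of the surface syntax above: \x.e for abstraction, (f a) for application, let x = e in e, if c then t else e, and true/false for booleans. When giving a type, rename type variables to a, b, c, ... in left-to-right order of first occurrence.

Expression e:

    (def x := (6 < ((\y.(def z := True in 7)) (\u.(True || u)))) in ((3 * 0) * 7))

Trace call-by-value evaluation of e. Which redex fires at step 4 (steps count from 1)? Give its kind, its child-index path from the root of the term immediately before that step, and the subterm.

Answer: let at root : (let x = true in ((3 * 0) * 7))

Derivation:
step 0: (let x = (6 < ((\y.(let z = true in 7)) (\u.(true || u)))) in ((3 * 0) * 7))
step 1: [beta@0.1] (let x = (6 < (let z = true in 7)) in ((3 * 0) * 7))
step 2: [let@0.1] (let x = (6 < 7) in ((3 * 0) * 7))
step 3: [delta@0] (let x = true in ((3 * 0) * 7))
step 4: [let@root] ((3 * 0) * 7)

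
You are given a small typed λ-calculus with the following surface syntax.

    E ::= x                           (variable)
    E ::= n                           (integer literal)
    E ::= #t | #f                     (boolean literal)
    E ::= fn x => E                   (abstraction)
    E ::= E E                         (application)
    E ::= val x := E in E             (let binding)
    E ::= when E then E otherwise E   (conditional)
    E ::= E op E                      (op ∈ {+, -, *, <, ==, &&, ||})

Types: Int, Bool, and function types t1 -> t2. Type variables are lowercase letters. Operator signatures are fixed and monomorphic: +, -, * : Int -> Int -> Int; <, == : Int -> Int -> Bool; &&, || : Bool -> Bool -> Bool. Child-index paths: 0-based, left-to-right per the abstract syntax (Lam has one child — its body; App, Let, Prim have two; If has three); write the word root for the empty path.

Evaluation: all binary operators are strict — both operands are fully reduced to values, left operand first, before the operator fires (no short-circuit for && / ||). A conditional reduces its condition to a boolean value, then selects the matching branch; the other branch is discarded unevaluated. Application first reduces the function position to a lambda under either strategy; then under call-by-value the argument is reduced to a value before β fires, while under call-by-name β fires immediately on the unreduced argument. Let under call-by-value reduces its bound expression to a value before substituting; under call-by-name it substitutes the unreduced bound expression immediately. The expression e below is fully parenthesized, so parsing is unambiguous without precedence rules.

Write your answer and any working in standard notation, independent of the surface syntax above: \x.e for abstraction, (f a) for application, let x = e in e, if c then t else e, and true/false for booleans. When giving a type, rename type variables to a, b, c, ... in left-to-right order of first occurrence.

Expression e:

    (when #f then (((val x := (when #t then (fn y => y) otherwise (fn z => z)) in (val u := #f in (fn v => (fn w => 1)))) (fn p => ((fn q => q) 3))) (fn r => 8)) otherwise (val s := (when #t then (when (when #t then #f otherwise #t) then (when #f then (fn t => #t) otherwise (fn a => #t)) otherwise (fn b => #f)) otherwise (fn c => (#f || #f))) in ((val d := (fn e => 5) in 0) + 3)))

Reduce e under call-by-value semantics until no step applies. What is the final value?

Working:
step 0: (if false then (((let x = (if true then (\y.y) else (\z.z)) in (let u = false in (\v.(\w.1)))) (\p.((\q.q) 3))) (\r.8)) else (let s = (if true then (if (if true then false else true) then (if false then (\t.true) else (\a.true)) else (\b.false)) else (\c.(false || false))) in ((let d = (\e.5) in 0) + 3)))
step 1: [if@root] (let s = (if true then (if (if true then false else true) then (if false then (\t.true) else (\a.true)) else (\b.false)) else (\c.(false || false))) in ((let d = (\e.5) in 0) + 3))
step 2: [if@0] (let s = (if (if true then false else true) then (if false then (\t.true) else (\a.true)) else (\b.false)) in ((let d = (\e.5) in 0) + 3))
step 3: [if@0.0] (let s = (if false then (if false then (\t.true) else (\a.true)) else (\b.false)) in ((let d = (\e.5) in 0) + 3))
step 4: [if@0] (let s = (\b.false) in ((let d = (\e.5) in 0) + 3))
step 5: [let@root] ((let d = (\e.5) in 0) + 3)
step 6: [let@0] (0 + 3)
step 7: [delta@root] 3

Answer: 3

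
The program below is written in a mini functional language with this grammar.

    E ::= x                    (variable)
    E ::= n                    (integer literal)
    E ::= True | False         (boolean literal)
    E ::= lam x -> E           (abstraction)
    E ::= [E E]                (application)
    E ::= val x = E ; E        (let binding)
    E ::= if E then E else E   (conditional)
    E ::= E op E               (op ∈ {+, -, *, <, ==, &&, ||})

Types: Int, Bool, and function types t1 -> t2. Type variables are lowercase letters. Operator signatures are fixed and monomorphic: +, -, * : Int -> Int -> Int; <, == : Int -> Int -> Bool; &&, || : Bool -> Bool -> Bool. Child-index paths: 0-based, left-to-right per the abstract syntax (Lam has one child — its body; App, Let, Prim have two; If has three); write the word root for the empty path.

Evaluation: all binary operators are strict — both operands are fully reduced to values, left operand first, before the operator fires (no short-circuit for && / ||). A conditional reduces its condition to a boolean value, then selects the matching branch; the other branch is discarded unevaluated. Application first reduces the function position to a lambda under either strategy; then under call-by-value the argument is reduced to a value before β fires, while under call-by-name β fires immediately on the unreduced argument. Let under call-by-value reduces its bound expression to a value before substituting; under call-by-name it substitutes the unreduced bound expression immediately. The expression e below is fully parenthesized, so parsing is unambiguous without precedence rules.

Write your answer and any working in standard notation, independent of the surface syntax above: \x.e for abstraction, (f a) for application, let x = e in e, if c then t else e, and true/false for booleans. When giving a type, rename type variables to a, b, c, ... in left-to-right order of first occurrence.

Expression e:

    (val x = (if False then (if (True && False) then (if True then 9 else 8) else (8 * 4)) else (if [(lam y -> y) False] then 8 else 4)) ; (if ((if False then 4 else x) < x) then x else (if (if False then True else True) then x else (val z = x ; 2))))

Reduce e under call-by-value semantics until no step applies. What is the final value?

Trace:
step 0: (let x = (if false then (if (true && false) then (if true then 9 else 8) else (8 * 4)) else (if ((\y.y) false) then 8 else 4)) in (if ((if false then 4 else x) < x) then x else (if (if false then true else true) then x else (let z = x in 2))))
step 1: [if@0] (let x = (if ((\y.y) false) then 8 else 4) in (if ((if false then 4 else x) < x) then x else (if (if false then true else true) then x else (let z = x in 2))))
step 2: [beta@0.0] (let x = (if false then 8 else 4) in (if ((if false then 4 else x) < x) then x else (if (if false then true else true) then x else (let z = x in 2))))
step 3: [if@0] (let x = 4 in (if ((if false then 4 else x) < x) then x else (if (if false then true else true) then x else (let z = x in 2))))
step 4: [let@root] (if ((if false then 4 else 4) < 4) then 4 else (if (if false then true else true) then 4 else (let z = 4 in 2)))
step 5: [if@0.0] (if (4 < 4) then 4 else (if (if false then true else true) then 4 else (let z = 4 in 2)))
step 6: [delta@0] (if false then 4 else (if (if false then true else true) then 4 else (let z = 4 in 2)))
step 7: [if@root] (if (if false then true else true) then 4 else (let z = 4 in 2))
step 8: [if@0] (if true then 4 else (let z = 4 in 2))
step 9: [if@root] 4

Answer: 4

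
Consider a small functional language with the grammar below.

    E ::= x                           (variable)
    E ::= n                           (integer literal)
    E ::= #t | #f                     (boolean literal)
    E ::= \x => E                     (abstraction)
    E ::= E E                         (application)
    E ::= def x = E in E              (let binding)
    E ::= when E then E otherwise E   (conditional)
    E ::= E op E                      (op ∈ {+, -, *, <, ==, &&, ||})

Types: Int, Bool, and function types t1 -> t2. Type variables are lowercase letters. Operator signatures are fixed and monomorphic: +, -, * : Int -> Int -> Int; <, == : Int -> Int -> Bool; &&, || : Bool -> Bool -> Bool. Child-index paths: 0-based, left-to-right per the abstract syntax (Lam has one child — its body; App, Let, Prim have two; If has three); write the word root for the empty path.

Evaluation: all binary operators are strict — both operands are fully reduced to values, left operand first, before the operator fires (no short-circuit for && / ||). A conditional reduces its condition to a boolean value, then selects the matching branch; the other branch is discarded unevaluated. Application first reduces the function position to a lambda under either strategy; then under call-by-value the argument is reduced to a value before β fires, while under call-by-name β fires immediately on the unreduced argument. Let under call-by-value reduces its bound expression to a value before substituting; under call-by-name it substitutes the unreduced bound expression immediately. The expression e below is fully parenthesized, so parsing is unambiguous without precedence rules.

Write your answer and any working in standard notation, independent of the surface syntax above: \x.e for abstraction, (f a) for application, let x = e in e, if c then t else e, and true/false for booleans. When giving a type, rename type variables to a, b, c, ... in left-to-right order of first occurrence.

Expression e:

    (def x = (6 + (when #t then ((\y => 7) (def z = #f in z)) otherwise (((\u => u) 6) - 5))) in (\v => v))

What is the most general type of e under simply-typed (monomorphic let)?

Trace:
  unify Int ~ Int
  unify Bool ~ Bool
\y._ : a -> Int
let z : Bool
z : Bool
  unify a -> Int ~ Bool -> b
  unify a ~ Bool
  unify Int ~ b
_ _ : Int
u : c
\u._ : c -> c
  unify c -> c ~ Int -> d
  unify c ~ Int
  unify Int ~ d
_ _ : Int
  unify Int ~ Int
  unify Int ~ Int
  unify Int ~ Int
  unify Int ~ Int
let x : Int
v : e
\v._ : e -> e

Answer: a -> a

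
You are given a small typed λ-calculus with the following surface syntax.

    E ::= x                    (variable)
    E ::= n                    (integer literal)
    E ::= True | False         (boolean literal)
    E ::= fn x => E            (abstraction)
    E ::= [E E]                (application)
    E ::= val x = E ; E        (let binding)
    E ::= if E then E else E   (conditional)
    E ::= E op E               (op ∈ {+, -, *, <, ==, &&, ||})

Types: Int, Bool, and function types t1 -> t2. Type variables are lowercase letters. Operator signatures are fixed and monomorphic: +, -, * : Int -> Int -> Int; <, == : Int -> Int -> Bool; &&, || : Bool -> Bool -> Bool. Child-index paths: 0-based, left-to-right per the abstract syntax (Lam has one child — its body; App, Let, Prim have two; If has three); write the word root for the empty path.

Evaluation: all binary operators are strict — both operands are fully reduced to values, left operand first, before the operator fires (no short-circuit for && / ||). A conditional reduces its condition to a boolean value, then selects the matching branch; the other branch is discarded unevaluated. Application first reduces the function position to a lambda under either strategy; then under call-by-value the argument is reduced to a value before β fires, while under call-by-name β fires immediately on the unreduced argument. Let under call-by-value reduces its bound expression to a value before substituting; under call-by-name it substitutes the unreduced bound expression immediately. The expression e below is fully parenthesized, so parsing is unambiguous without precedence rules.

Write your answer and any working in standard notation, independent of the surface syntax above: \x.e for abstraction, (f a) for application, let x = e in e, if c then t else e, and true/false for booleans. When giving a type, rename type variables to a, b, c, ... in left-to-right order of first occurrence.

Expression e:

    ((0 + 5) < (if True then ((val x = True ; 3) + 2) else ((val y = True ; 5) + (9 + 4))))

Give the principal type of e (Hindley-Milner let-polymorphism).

Derivation:
  unify Int ~ Int
  unify Int ~ Int
  unify Int ~ Int
  unify Bool ~ Bool
let x : Bool
  unify Int ~ Int
  unify Int ~ Int
let y : Bool
  unify Int ~ Int
  unify Int ~ Int
  unify Int ~ Int
  unify Int ~ Int
  unify Int ~ Int
  unify Int ~ Int

Answer: Bool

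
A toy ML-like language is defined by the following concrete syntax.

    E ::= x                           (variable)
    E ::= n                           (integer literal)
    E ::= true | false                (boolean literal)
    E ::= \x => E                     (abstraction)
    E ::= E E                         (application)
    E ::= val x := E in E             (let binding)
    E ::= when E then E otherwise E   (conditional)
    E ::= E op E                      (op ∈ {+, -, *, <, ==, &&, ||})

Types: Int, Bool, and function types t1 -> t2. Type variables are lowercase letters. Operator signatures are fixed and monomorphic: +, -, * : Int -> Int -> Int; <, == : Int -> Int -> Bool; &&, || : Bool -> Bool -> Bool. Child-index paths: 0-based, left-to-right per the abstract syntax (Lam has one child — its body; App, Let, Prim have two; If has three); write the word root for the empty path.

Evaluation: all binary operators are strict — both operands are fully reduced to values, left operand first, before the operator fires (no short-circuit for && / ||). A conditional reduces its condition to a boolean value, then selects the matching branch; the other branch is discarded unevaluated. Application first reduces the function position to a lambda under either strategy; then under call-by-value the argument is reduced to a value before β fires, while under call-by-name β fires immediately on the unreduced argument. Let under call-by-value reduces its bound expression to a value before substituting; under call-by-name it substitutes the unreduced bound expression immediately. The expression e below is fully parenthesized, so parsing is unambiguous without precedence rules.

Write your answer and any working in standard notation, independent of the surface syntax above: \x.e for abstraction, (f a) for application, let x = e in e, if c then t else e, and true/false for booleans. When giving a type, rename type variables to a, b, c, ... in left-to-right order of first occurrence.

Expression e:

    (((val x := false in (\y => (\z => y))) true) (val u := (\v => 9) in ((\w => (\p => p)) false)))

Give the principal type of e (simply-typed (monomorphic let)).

Working:
let x : Bool
y : a
\z._ : b -> a
\y._ : a -> b -> a
  unify a -> b -> a ~ Bool -> c
  unify a ~ Bool
  unify b -> Bool ~ c
_ _ : b -> Bool
\v._ : d -> Int
let u : d -> Int
p : f
\p._ : f -> f
\w._ : e -> f -> f
  unify e -> f -> f ~ Bool -> g
  unify e ~ Bool
  unify f -> f ~ g
_ _ : f -> f
  unify b -> Bool ~ (f -> f) -> h
  unify b ~ f -> f
  unify Bool ~ h
_ _ : Bool

Answer: Bool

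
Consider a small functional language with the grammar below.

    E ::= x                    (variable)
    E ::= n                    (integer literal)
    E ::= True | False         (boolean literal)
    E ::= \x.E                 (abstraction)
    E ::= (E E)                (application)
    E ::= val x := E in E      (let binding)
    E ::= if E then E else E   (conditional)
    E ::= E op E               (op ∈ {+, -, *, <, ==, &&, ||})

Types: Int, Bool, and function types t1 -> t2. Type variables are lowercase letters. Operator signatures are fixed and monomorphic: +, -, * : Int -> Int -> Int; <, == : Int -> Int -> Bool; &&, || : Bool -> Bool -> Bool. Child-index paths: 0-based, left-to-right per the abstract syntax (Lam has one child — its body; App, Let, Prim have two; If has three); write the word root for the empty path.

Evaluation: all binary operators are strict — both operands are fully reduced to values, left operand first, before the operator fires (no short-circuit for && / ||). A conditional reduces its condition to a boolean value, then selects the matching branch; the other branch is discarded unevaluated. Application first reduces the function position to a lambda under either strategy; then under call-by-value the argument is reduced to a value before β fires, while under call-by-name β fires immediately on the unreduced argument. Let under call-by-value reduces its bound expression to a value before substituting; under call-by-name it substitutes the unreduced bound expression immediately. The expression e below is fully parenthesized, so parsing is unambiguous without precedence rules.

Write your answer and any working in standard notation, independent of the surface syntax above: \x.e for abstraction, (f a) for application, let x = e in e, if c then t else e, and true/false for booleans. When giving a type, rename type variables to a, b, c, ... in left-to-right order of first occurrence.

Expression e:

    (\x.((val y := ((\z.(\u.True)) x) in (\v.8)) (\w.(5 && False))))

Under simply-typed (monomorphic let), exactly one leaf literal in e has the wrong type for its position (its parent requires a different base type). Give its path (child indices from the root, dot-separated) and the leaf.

Answer: 0.1.0.0 : 5

Working:
\u._ : c -> Bool
\z._ : b -> c -> Bool
x : a
  unify b -> c -> Bool ~ a -> d
  unify b ~ a
  unify c -> Bool ~ d
_ _ : c -> Bool
let y : c -> Bool
\v._ : e -> Int
  unify Int ~ Bool
  FAIL: mismatch Int ~ Bool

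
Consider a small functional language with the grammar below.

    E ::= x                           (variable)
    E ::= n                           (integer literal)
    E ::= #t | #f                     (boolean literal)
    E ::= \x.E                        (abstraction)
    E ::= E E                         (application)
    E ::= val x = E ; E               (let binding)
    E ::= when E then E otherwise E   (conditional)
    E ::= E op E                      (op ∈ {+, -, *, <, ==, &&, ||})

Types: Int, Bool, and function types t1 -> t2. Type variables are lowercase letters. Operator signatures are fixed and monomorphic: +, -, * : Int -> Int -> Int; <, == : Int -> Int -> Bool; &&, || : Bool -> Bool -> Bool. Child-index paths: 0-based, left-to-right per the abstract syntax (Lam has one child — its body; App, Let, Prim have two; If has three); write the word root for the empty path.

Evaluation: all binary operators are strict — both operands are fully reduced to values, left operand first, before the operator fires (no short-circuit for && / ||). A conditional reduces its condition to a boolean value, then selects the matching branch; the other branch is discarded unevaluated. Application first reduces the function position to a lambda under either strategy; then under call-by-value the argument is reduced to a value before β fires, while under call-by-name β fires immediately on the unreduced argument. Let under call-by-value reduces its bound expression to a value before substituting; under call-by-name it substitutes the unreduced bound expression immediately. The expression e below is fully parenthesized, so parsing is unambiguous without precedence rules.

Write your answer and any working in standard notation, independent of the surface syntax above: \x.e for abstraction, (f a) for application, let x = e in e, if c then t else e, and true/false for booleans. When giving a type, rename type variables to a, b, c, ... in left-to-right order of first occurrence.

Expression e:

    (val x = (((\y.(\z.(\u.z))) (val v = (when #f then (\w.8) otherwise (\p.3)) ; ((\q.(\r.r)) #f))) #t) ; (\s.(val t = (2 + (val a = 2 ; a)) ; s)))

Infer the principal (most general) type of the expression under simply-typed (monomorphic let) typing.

Trace:
z : b
\u._ : c -> b
\z._ : b -> c -> b
\y._ : a -> b -> c -> b
  unify Bool ~ Bool
\w._ : d -> Int
\p._ : e -> Int
  unify d -> Int ~ e -> Int
  unify d ~ e
  unify Int ~ Int
let v : e -> Int
r : g
\r._ : g -> g
\q._ : f -> g -> g
  unify f -> g -> g ~ Bool -> h
  unify f ~ Bool
  unify g -> g ~ h
_ _ : g -> g
  unify a -> b -> c -> b ~ (g -> g) -> i
  unify a ~ g -> g
  unify b -> c -> b ~ i
_ _ : b -> c -> b
  unify b -> c -> b ~ Bool -> j
  unify b ~ Bool
  unify c -> Bool ~ j
_ _ : c -> Bool
let x : c -> Bool
  unify Int ~ Int
let a : Int
a : Int
  unify Int ~ Int
let t : Int
s : k
\s._ : k -> k

Answer: a -> a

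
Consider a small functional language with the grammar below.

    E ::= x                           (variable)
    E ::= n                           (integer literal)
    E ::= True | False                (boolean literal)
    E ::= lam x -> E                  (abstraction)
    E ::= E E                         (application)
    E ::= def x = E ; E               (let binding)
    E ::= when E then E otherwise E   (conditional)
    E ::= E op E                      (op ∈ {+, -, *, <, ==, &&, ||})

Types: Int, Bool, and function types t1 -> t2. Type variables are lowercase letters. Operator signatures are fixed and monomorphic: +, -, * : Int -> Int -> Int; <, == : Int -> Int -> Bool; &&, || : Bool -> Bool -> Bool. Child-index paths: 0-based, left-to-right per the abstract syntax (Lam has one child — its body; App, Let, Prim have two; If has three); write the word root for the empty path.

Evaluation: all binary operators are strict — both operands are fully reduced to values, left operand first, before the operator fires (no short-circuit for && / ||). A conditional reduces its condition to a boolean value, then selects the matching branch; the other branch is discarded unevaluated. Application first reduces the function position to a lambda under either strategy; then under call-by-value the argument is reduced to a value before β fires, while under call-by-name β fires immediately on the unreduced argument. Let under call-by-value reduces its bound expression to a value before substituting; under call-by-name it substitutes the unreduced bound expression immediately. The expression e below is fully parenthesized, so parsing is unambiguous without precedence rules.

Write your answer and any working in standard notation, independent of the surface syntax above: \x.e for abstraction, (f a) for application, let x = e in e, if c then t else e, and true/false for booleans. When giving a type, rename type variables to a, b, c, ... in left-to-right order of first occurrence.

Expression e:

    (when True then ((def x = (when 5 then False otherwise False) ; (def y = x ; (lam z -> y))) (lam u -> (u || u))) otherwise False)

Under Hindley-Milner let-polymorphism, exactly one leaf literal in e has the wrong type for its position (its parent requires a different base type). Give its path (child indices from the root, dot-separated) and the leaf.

Derivation:
  unify Bool ~ Bool
  unify Int ~ Bool
  FAIL: mismatch Int ~ Bool

Answer: 1.0.0.0 : 5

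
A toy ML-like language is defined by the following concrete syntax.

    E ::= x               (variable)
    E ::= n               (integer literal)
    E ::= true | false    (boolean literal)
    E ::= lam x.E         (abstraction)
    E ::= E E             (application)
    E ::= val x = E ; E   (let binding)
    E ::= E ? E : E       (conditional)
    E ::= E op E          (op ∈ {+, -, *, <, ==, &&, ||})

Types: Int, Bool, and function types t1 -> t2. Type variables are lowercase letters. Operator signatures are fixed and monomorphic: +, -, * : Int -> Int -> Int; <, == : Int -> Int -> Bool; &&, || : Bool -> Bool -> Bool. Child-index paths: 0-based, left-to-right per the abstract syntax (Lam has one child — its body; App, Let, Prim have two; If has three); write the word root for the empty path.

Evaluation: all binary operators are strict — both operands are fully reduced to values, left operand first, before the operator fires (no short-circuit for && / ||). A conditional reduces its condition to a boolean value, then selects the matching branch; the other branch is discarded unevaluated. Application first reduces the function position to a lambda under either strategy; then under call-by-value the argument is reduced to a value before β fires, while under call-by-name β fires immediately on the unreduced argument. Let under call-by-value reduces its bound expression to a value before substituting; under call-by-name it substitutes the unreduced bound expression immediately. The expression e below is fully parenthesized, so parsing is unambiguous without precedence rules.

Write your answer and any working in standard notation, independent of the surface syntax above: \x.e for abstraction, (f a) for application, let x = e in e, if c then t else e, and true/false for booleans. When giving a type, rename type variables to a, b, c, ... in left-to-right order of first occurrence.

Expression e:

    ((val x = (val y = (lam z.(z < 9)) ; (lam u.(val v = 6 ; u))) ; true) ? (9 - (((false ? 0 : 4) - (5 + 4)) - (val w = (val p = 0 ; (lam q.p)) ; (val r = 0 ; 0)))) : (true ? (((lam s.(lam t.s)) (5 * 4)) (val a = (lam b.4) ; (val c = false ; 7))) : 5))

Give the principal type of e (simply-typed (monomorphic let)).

Answer: Int

Trace:
z : a
  unify a ~ Int
  unify Int ~ Int
\z._ : Int -> Bool
let y : Int -> Bool
let v : Int
u : b
\u._ : b -> b
let x : b -> b
  unify Bool ~ Bool
  unify Int ~ Int
  unify Bool ~ Bool
  unify Int ~ Int
  unify Int ~ Int
  unify Int ~ Int
  unify Int ~ Int
  unify Int ~ Int
  unify Int ~ Int
let p : Int
p : Int
\q._ : c -> Int
let w : c -> Int
let r : Int
  unify Int ~ Int
  unify Int ~ Int
  unify Bool ~ Bool
s : d
\t._ : e -> d
\s._ : d -> e -> d
  unify Int ~ Int
  unify Int ~ Int
  unify d -> e -> d ~ Int -> f
  unify d ~ Int
  unify e -> Int ~ f
_ _ : e -> Int
\b._ : g -> Int
let a : g -> Int
let c : Bool
  unify e -> Int ~ Int -> h
  unify e ~ Int
  unify Int ~ h
_ _ : Int
  unify Int ~ Int
  unify Int ~ Int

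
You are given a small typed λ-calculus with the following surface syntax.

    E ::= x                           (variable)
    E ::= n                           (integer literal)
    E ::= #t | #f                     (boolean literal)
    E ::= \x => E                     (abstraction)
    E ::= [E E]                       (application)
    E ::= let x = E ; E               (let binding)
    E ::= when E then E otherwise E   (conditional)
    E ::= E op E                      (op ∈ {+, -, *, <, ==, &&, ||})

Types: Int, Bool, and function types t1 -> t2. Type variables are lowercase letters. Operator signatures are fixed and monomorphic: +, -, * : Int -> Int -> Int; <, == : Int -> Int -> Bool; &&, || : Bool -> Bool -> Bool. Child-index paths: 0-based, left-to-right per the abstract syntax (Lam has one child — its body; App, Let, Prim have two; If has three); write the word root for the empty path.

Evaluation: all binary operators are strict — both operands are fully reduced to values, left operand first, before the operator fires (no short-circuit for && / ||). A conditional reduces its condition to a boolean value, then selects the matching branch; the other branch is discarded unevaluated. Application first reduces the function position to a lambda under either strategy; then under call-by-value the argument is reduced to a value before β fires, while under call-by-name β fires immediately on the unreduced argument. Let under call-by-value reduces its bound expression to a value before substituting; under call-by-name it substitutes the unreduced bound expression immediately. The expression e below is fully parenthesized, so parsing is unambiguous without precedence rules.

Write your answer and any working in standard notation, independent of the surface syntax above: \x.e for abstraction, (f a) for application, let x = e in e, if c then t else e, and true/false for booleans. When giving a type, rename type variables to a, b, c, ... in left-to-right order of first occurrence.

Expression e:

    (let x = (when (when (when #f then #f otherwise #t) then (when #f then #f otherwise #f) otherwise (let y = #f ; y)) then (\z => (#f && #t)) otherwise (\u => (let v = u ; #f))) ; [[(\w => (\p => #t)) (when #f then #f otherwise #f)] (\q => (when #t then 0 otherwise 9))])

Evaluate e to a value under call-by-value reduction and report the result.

Answer: true

Trace:
step 0: (let x = (if (if (if false then false else true) then (if false then false else false) else (let y = false in y)) then (\z.(false && true)) else (\u.(let v = u in false))) in (((\w.(\p.true)) (if false then false else false)) (\q.(if true then 0 else 9))))
step 1: [if@0.0.0] (let x = (if (if true then (if false then false else false) else (let y = false in y)) then (\z.(false && true)) else (\u.(let v = u in false))) in (((\w.(\p.true)) (if false then false else false)) (\q.(if true then 0 else 9))))
step 2: [if@0.0] (let x = (if (if false then false else false) then (\z.(false && true)) else (\u.(let v = u in false))) in (((\w.(\p.true)) (if false then false else false)) (\q.(if true then 0 else 9))))
step 3: [if@0.0] (let x = (if false then (\z.(false && true)) else (\u.(let v = u in false))) in (((\w.(\p.true)) (if false then false else false)) (\q.(if true then 0 else 9))))
step 4: [if@0] (let x = (\u.(let v = u in false)) in (((\w.(\p.true)) (if false then false else false)) (\q.(if true then 0 else 9))))
step 5: [let@root] (((\w.(\p.true)) (if false then false else false)) (\q.(if true then 0 else 9)))
step 6: [if@0.1] (((\w.(\p.true)) false) (\q.(if true then 0 else 9)))
step 7: [beta@0] ((\p.true) (\q.(if true then 0 else 9)))
step 8: [beta@root] true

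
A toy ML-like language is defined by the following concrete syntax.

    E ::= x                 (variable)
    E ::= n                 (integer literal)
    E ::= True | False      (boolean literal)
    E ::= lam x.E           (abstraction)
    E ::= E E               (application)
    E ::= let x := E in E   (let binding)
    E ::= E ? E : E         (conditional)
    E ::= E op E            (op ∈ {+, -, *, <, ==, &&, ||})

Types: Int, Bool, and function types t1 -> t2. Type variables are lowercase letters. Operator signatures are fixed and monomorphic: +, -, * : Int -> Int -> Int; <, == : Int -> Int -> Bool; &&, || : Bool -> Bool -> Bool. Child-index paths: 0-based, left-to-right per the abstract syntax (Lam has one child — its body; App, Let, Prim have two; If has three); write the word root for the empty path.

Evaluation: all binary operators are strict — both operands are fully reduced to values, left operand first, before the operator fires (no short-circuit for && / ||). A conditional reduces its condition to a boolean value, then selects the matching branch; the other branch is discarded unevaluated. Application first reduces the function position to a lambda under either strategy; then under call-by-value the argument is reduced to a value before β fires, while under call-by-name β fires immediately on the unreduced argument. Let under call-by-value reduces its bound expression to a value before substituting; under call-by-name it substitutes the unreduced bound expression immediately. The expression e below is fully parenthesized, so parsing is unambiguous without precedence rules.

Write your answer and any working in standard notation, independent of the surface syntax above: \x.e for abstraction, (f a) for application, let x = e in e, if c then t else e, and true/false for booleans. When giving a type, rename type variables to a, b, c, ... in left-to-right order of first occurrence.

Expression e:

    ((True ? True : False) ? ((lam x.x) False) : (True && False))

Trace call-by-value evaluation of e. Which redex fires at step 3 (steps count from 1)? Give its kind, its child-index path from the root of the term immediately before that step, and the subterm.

Derivation:
step 0: (if (if true then true else false) then ((\x.x) false) else (true && false))
step 1: [if@0] (if true then ((\x.x) false) else (true && false))
step 2: [if@root] ((\x.x) false)
step 3: [beta@root] false

Answer: beta at root : ((\x.x) false)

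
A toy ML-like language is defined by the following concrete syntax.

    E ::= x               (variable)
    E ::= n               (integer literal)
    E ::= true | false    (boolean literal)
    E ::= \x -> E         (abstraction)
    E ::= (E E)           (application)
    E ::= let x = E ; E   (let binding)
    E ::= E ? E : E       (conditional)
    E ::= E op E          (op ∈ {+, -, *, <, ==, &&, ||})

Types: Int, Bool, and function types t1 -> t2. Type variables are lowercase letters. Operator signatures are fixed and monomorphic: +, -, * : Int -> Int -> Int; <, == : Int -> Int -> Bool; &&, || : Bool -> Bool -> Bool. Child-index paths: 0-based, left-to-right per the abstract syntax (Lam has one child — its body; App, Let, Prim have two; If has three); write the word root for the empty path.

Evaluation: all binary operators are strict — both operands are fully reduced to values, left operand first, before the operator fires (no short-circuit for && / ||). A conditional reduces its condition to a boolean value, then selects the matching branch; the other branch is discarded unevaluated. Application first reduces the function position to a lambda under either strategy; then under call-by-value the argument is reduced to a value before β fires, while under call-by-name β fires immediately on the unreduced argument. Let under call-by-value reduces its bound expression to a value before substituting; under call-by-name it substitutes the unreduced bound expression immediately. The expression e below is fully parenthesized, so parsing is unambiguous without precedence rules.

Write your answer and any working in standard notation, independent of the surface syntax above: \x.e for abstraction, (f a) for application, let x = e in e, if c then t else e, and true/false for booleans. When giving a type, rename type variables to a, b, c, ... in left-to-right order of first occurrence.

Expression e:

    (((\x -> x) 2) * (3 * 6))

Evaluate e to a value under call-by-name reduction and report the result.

Answer: 36

Trace:
step 0: (((\x.x) 2) * (3 * 6))
step 1: [beta@0] (2 * (3 * 6))
step 2: [delta@1] (2 * 18)
step 3: [delta@root] 36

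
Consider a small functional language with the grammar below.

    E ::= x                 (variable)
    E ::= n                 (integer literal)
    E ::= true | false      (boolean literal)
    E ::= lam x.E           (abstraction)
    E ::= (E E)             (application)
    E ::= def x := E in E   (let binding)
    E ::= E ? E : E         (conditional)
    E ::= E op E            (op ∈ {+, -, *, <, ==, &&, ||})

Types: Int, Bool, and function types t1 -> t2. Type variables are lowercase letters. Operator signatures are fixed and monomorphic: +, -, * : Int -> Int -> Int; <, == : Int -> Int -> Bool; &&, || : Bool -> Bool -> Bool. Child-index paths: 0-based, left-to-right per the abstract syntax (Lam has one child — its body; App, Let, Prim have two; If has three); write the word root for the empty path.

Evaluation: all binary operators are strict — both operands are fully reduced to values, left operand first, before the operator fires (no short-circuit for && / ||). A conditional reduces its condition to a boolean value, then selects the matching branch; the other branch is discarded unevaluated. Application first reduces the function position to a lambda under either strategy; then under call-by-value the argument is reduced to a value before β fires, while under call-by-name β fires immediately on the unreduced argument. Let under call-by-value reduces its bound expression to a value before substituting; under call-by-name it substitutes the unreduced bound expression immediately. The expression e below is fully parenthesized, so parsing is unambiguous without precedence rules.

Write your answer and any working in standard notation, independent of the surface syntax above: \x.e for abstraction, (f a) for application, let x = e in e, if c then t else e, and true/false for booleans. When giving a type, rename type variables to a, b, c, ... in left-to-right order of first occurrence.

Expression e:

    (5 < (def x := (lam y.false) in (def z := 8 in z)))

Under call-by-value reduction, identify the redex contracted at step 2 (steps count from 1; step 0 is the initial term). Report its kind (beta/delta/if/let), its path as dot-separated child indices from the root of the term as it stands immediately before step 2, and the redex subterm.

Answer: let at 1 : (let z = 8 in z)

Working:
step 0: (5 < (let x = (\y.false) in (let z = 8 in z)))
step 1: [let@1] (5 < (let z = 8 in z))
step 2: [let@1] (5 < 8)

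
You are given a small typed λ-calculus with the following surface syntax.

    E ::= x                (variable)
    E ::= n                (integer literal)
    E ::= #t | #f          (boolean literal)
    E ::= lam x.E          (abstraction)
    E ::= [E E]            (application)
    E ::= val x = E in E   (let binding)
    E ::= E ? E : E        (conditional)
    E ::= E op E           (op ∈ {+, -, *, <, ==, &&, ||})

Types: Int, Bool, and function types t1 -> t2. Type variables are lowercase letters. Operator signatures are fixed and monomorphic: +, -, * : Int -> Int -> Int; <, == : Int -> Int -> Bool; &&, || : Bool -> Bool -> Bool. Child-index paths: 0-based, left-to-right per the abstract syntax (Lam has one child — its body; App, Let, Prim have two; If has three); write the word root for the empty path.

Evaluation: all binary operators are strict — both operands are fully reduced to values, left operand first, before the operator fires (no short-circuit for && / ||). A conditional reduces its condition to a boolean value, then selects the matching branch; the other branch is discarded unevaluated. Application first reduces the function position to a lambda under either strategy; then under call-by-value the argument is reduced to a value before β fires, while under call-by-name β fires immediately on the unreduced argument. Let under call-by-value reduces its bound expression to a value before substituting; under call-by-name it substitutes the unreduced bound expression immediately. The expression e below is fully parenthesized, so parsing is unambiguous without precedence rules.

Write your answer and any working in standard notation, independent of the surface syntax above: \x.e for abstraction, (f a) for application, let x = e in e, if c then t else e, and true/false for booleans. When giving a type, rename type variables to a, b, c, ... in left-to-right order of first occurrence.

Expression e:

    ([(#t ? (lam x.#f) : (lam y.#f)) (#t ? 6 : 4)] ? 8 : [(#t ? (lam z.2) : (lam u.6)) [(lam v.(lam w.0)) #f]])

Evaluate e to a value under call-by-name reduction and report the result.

Trace:
step 0: (if ((if true then (\x.false) else (\y.false)) (if true then 6 else 4)) then 8 else ((if true then (\z.2) else (\u.6)) ((\v.(\w.0)) false)))
step 1: [if@0.0] (if ((\x.false) (if true then 6 else 4)) then 8 else ((if true then (\z.2) else (\u.6)) ((\v.(\w.0)) false)))
step 2: [beta@0] (if false then 8 else ((if true then (\z.2) else (\u.6)) ((\v.(\w.0)) false)))
step 3: [if@root] ((if true then (\z.2) else (\u.6)) ((\v.(\w.0)) false))
step 4: [if@0] ((\z.2) ((\v.(\w.0)) false))
step 5: [beta@root] 2

Answer: 2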